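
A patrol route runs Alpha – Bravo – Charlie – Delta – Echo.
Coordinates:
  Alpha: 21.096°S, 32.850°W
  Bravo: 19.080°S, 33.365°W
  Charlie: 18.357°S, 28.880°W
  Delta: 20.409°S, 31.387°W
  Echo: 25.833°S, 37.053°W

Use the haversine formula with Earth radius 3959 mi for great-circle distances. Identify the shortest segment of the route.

Alpha–Bravo

Leg distances:
Alpha→Bravo: 143.3 mi
Bravo→Charlie: 297.7 mi
Charlie→Delta: 216.3 mi
Delta→Echo: 519.6 mi
The shortest leg is Alpha–Bravo at 143.3 mi.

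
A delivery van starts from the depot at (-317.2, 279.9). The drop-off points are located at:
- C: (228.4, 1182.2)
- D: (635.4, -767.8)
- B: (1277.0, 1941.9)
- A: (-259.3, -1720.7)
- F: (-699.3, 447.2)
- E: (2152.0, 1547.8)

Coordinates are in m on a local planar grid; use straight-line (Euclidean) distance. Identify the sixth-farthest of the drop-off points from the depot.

F

Distance to each, sorted:
E: 2775.7 m
B: 2303.0 m
A: 2001.4 m
D: 1416.0 m
C: 1054.4 m
F: 417.1 m
The sixth-farthest is F at 417.1 m.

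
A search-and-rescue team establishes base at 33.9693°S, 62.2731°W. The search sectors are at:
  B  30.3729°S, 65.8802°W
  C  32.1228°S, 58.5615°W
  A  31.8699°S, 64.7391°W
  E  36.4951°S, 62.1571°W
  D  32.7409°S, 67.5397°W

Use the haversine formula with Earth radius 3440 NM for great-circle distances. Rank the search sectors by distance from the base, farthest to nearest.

B, D, C, A, E

Distances from the base:
B 30.3729°S, 65.8802°W: 283.2 NM
D 32.7409°S, 67.5397°W: 274.2 NM
C 32.1228°S, 58.5615°W: 217.2 NM
A 31.8699°S, 64.7391°W: 177.0 NM
E 36.4951°S, 62.1571°W: 151.8 NM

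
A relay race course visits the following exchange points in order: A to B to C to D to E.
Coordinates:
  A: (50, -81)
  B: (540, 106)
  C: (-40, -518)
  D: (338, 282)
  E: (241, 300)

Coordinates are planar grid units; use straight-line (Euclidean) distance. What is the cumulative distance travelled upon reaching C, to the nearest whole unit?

Leg distances:
A→B: 524.5  (cumulative 524.5)
B→C: 851.9  (cumulative 1376.4)
Cumulative distance at C ≈ 1376.

1376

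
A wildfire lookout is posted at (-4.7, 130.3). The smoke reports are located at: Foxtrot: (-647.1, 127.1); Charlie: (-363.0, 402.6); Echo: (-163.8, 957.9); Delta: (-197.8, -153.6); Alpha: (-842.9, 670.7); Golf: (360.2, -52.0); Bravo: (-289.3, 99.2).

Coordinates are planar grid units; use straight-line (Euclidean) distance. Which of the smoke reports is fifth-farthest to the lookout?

Distances from the lookout ((-4.7, 130.3)):
Alpha: 997.3
Echo: 842.8
Foxtrot: 642.4
Charlie: 450.0
Golf: 407.9
Delta: 343.3
Bravo: 286.3
The fifth-farthest is Golf at 407.9.

Golf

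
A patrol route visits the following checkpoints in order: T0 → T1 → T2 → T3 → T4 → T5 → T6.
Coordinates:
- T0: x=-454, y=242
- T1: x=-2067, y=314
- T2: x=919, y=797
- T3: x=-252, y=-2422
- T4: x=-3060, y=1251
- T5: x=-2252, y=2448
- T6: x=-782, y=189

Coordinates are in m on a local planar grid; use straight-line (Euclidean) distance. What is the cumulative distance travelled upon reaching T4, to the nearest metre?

12688 m

Leg distances:
T0→T1: 1614.6 m  (cumulative 1614.6 m)
T1→T2: 3024.8 m  (cumulative 4639.4 m)
T2→T3: 3425.4 m  (cumulative 8064.8 m)
T3→T4: 4623.4 m  (cumulative 12688.2 m)
Cumulative distance at T4 ≈ 12688 m.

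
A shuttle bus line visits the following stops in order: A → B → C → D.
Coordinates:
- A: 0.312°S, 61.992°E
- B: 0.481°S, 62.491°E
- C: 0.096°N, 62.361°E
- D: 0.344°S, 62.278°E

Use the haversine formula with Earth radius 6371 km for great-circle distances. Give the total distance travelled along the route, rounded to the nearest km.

Leg distances:
A→B: 58.6 km  (cumulative 58.6 km)
B→C: 65.8 km  (cumulative 124.3 km)
C→D: 49.8 km  (cumulative 174.1 km)
Total route length ≈ 174 km.

174 km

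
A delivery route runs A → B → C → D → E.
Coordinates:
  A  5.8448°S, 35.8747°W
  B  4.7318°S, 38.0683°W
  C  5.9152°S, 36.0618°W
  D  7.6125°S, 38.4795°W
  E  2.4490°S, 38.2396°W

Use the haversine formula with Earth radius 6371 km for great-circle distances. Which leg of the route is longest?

D–E

Leg distances:
A→B: 272.6 km
B→C: 258.2 km
C→D: 326.9 km
D→E: 574.8 km
The longest leg is D–E at 574.8 km.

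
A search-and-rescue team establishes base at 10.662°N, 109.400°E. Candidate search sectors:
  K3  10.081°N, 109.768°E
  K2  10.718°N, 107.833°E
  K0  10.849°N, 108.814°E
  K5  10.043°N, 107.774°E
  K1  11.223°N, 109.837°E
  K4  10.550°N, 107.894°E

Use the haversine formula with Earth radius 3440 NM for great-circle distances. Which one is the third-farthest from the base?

K4

Distances from the base (10.662°N, 109.400°E):
K5: 103.0 NM
K2: 92.5 NM
K4: 89.1 NM
K1: 42.4 NM
K3: 41.1 NM
K0: 36.3 NM
The third-farthest is K4 at 89.1 NM.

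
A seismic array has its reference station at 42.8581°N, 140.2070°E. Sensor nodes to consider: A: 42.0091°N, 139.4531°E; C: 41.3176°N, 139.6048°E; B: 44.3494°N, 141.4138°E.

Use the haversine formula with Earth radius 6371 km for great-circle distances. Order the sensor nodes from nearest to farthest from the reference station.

Computing each great-circle distance from 42.8581°N, 140.2070°E:
A 42.0091°N, 139.4531°E: 112.9 km
C 41.3176°N, 139.6048°E: 178.4 km
B 44.3494°N, 141.4138°E: 192.2 km

A, C, B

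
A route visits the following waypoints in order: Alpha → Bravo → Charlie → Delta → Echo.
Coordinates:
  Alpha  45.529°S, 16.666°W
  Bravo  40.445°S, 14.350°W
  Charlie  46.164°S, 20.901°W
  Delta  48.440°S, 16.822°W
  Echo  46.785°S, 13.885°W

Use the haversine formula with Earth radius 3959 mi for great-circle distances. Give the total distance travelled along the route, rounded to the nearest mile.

Leg distances:
Alpha→Bravo: 370.2 mi  (cumulative 370.2 mi)
Bravo→Charlie: 514.1 mi  (cumulative 884.3 mi)
Charlie→Delta: 247.5 mi  (cumulative 1131.8 mi)
Delta→Echo: 178.3 mi  (cumulative 1310.1 mi)
Total route length ≈ 1310 mi.

1310 mi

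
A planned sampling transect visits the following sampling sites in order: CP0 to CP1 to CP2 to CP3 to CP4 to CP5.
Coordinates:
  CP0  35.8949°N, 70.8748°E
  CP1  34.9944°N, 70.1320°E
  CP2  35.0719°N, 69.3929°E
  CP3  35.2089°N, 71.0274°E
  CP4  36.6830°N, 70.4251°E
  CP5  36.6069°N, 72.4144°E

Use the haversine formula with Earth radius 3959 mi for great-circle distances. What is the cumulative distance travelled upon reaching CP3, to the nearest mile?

210 mi

Leg distances:
CP0→CP1: 75.0 mi  (cumulative 75.0 mi)
CP1→CP2: 42.2 mi  (cumulative 117.1 mi)
CP2→CP3: 92.8 mi  (cumulative 210.0 mi)
Cumulative distance at CP3 ≈ 210 mi.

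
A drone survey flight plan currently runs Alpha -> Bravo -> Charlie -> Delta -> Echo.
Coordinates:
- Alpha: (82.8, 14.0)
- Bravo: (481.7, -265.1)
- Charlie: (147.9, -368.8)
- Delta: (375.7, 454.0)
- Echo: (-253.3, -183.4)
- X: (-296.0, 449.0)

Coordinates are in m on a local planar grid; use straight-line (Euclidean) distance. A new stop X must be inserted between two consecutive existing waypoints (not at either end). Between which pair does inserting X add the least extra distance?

Added distance for inserting X between each consecutive pair:
Alpha–Bravo: 1145.8 m
Bravo–Charlie: 1636.8 m
Charlie–Delta: 748.5 m
Delta–Echo: 410.1 m
Smallest added distance is 410.1 m, inserting between Delta and Echo.

between Delta and Echo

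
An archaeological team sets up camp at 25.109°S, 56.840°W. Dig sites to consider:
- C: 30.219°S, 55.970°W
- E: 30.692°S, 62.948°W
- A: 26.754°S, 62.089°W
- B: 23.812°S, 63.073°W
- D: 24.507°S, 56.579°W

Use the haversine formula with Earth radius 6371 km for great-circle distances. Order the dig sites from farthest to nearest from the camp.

Computing each great-circle distance from 25.109°S, 56.840°W:
E 30.692°S, 62.948°W: 863.2 km
B 23.812°S, 63.073°W: 647.1 km
C 30.219°S, 55.970°W: 574.6 km
A 26.754°S, 62.089°W: 555.8 km
D 24.507°S, 56.579°W: 71.9 km

E, B, C, A, D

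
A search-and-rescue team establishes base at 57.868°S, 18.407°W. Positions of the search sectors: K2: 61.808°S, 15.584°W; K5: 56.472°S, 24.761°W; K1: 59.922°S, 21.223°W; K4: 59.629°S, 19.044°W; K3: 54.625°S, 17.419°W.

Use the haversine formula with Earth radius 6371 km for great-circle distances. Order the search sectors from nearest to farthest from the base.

K4, K1, K3, K5, K2

Distance from the base at 57.868°S, 18.407°W to each:
K4 59.629°S, 19.044°W: 199.2 km
K1 59.922°S, 21.223°W: 279.8 km
K3 54.625°S, 17.419°W: 365.7 km
K5 56.472°S, 24.761°W: 413.1 km
K2 61.808°S, 15.584°W: 465.5 km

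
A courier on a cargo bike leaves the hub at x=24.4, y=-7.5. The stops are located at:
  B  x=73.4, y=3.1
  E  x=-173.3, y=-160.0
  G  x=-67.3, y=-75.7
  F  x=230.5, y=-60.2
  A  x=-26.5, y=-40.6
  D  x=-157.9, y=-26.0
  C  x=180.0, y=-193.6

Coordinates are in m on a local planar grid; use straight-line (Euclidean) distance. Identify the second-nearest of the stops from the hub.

Distance to each, sorted:
B: 50.1 m
A: 60.7 m
G: 114.3 m
D: 183.2 m
F: 212.7 m
C: 242.6 m
E: 249.7 m
The second-nearest is A at 60.7 m.

A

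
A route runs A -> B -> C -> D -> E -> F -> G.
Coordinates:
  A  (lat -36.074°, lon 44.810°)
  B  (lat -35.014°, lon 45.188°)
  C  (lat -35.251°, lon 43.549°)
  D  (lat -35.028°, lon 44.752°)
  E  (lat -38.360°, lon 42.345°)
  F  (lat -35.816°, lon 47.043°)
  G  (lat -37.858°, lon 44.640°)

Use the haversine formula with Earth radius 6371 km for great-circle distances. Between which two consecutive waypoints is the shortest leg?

Leg distances:
A→B: 122.7 km
B→C: 151.4 km
C→D: 112.2 km
D→E: 428.1 km
E→F: 503.6 km
F→G: 311.9 km
The shortest leg is C–D at 112.2 km.

C–D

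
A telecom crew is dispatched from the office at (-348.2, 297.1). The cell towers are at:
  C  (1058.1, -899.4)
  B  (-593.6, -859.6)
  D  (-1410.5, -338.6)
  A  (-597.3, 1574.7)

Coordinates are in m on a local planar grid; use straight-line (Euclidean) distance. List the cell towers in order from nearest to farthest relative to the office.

B, D, A, C

Distance from the office at (-348.2, 297.1) to each:
B (-593.6, -859.6): 1182.4 m
D (-1410.5, -338.6): 1238.0 m
A (-597.3, 1574.7): 1301.7 m
C (1058.1, -899.4): 1846.4 m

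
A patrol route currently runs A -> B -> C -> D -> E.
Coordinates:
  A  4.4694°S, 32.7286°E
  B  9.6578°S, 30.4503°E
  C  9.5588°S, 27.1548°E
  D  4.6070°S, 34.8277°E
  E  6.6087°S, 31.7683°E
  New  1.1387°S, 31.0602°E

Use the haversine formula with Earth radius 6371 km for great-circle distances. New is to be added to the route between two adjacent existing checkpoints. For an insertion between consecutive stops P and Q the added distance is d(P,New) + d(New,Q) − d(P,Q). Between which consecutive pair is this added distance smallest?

Added distance for inserting New between each consecutive pair:
A–B: 734.5 km
B–C: 1619.3 km
C–D: 590.4 km
D–E: 777.1 km
Smallest added distance is 590.4 km, inserting between C and D.

between C and D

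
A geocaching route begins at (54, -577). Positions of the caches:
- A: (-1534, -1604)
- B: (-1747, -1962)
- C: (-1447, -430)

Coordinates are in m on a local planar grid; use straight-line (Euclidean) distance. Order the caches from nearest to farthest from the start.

C, A, B

Distance from the start at (54, -577) to each:
C (-1447, -430): 1508.2 m
A (-1534, -1604): 1891.2 m
B (-1747, -1962): 2272.0 m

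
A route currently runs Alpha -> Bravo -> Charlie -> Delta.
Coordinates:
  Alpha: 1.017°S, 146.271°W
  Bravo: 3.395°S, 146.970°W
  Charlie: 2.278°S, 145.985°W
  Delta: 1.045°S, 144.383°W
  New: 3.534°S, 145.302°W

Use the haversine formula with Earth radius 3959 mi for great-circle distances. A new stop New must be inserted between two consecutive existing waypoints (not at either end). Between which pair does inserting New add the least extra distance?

Added distance for inserting New between each consecutive pair:
Alpha–Bravo: 130.5 mi
Bravo–Charlie: 111.4 mi
Charlie–Delta: 142.4 mi
Smallest added distance is 111.4 mi, inserting between Bravo and Charlie.

between Bravo and Charlie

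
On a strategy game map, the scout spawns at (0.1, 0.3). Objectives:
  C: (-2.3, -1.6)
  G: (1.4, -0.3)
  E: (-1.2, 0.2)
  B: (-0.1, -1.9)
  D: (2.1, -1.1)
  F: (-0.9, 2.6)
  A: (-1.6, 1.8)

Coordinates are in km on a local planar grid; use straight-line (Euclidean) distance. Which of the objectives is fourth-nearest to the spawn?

A

Distance to each, sorted:
E: 1.3 km
G: 1.4 km
B: 2.2 km
A: 2.3 km
D: 2.4 km
F: 2.5 km
C: 3.1 km
The fourth-nearest is A at 2.3 km.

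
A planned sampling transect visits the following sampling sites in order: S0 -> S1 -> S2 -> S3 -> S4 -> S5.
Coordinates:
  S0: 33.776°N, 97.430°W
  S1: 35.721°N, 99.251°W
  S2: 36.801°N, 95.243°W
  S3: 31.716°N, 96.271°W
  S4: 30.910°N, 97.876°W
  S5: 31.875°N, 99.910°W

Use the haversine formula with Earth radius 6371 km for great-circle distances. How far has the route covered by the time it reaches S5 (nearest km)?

1623 km

Leg distances:
S0→S1: 272.9 km  (cumulative 272.9 km)
S1→S2: 378.9 km  (cumulative 651.7 km)
S2→S3: 573.3 km  (cumulative 1225.0 km)
S3→S4: 176.9 km  (cumulative 1401.8 km)
S4→S5: 220.9 km  (cumulative 1622.7 km)
Cumulative distance at S5 ≈ 1623 km.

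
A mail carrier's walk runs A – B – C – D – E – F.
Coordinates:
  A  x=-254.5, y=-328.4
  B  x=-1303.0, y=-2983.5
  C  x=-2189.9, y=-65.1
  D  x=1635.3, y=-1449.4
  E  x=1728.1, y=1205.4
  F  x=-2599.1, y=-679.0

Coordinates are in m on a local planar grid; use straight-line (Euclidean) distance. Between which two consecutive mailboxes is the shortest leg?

Leg distances:
A→B: 2854.6 m
B→C: 3050.2 m
C→D: 4068.0 m
D→E: 2656.4 m
E→F: 4719.7 m
The shortest leg is D–E at 2656.4 m.

D–E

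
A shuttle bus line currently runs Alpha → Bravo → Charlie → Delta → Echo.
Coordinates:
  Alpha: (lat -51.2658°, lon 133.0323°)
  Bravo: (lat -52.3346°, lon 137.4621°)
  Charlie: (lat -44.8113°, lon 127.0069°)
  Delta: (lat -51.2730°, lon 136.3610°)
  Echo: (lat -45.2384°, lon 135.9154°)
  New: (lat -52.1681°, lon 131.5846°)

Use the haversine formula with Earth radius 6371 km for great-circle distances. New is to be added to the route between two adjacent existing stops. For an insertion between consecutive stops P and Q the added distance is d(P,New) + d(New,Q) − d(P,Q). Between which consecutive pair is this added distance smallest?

between Bravo and Charlie

Added distance for inserting New between each consecutive pair:
Alpha–Bravo: 215.0 km
Bravo–Charlie: 150.6 km
Charlie–Delta: 229.7 km
Delta–Echo: 505.0 km
Smallest added distance is 150.6 km, inserting between Bravo and Charlie.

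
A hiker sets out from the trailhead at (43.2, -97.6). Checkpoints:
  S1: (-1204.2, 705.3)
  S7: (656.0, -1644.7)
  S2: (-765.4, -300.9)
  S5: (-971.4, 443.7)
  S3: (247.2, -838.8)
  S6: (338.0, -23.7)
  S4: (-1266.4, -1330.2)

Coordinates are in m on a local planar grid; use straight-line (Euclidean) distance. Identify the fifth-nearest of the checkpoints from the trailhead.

Distance to each, sorted:
S6: 303.9 m
S3: 768.8 m
S2: 833.8 m
S5: 1150.0 m
S1: 1483.5 m
S7: 1664.0 m
S4: 1798.4 m
The fifth-nearest is S1 at 1483.5 m.

S1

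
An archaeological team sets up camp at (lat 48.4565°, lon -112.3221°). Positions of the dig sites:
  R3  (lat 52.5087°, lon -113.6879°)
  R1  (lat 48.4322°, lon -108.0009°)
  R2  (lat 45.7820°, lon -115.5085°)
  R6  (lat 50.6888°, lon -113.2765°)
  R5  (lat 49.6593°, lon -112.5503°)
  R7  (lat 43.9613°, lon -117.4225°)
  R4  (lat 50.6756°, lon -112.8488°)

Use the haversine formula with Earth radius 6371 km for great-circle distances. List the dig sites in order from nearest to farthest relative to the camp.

Distances from the camp:
R5 (lat 49.6593°, lon -112.5503°): 134.8 km
R4 (lat 50.6756°, lon -112.8488°): 249.7 km
R6 (lat 50.6888°, lon -113.2765°): 257.6 km
R1 (lat 48.4322°, lon -108.0009°): 318.7 km
R2 (lat 45.7820°, lon -115.5085°): 382.8 km
R3 (lat 52.5087°, lon -113.6879°): 460.8 km
R7 (lat 43.9613°, lon -117.4225°): 635.2 km

R5, R4, R6, R1, R2, R3, R7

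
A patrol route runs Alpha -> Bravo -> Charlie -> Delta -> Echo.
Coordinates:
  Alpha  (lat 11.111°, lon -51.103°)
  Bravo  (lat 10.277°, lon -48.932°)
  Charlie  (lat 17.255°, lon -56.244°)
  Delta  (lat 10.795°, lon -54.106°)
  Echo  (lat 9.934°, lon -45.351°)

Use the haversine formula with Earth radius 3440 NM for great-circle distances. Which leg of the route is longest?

Leg distances:
Alpha→Bravo: 137.5 NM
Bravo→Charlie: 597.5 NM
Charlie→Delta: 407.3 NM
Delta→Echo: 519.6 NM
The longest leg is Bravo–Charlie at 597.5 NM.

Bravo–Charlie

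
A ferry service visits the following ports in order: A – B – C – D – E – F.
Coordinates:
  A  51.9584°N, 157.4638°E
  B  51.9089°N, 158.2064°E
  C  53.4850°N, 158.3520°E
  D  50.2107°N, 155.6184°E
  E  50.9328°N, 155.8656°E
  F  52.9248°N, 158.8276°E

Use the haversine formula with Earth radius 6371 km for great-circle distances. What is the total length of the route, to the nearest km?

Leg distances:
A→B: 51.2 km  (cumulative 51.2 km)
B→C: 175.5 km  (cumulative 226.7 km)
C→D: 409.6 km  (cumulative 636.3 km)
D→E: 82.2 km  (cumulative 718.5 km)
E→F: 300.5 km  (cumulative 1019.0 km)
Total route length ≈ 1019 km.

1019 km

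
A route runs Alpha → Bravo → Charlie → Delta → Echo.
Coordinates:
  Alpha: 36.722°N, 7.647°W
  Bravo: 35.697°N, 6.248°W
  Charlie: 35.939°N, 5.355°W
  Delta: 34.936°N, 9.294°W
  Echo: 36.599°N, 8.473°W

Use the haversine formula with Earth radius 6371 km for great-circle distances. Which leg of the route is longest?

Leg distances:
Alpha→Bravo: 169.5 km
Bravo→Charlie: 84.9 km
Charlie→Delta: 373.8 km
Delta→Echo: 199.2 km
The longest leg is Charlie–Delta at 373.8 km.

Charlie–Delta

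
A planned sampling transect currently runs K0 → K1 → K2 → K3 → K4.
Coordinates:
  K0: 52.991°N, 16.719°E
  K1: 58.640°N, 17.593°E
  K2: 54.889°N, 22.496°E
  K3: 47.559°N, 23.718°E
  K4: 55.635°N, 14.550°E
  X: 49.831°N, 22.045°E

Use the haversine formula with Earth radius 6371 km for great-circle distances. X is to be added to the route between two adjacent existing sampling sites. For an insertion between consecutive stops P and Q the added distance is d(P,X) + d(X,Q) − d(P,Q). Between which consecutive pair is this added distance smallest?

Added distance for inserting X between each consecutive pair:
K0–K1: 899.9 km
K1–K2: 1071.2 km
K2–K3: 24.7 km
K3–K4: 2.3 km
Smallest added distance is 2.3 km, inserting between K3 and K4.

between K3 and K4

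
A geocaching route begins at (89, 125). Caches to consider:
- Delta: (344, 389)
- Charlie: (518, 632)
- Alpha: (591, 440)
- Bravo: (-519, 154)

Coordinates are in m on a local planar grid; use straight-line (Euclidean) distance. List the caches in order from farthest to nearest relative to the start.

Charlie, Bravo, Alpha, Delta

Computing each straight-line distance from (89, 125):
Charlie (518, 632): 664.1 m
Bravo (-519, 154): 608.7 m
Alpha (591, 440): 592.6 m
Delta (344, 389): 367.0 m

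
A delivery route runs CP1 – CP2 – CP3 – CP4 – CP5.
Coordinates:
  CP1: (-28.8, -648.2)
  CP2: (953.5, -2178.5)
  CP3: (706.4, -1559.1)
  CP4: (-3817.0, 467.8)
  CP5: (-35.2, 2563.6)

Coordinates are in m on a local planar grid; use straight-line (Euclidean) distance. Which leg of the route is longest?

CP3–CP4

Leg distances:
CP1→CP2: 1818.4 m
CP2→CP3: 666.9 m
CP3→CP4: 4956.8 m
CP4→CP5: 4323.7 m
The longest leg is CP3–CP4 at 4956.8 m.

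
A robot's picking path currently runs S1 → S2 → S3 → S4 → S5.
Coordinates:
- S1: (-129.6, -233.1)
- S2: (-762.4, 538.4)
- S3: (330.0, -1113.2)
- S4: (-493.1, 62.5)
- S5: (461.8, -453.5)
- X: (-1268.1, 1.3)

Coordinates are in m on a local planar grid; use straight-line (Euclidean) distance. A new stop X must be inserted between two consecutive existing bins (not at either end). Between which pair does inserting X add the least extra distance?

between S2 and S3

Added distance for inserting X between each consecutive pair:
S1–S2: 902.3 m
S2–S3: 705.9 m
S3–S4: 1290.6 m
S4–S5: 1480.7 m
Smallest added distance is 705.9 m, inserting between S2 and S3.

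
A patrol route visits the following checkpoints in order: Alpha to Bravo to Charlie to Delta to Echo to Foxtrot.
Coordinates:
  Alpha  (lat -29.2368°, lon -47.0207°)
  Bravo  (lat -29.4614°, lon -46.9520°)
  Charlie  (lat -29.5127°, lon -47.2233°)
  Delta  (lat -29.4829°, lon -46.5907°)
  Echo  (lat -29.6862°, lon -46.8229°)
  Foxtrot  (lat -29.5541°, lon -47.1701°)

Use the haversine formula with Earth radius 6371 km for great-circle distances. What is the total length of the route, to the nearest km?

183 km

Leg distances:
Alpha→Bravo: 25.8 km  (cumulative 25.8 km)
Bravo→Charlie: 26.9 km  (cumulative 52.7 km)
Charlie→Delta: 61.3 km  (cumulative 114.0 km)
Delta→Echo: 31.9 km  (cumulative 145.9 km)
Echo→Foxtrot: 36.6 km  (cumulative 182.5 km)
Total route length ≈ 183 km.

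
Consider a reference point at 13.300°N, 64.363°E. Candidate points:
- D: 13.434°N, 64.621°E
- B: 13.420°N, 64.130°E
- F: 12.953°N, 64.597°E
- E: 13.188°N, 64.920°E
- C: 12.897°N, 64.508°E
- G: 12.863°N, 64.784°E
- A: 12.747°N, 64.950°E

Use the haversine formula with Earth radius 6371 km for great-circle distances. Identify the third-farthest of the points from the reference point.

Distance to each, sorted:
A: 88.5 km
G: 66.6 km
E: 61.6 km
C: 47.5 km
F: 46.2 km
D: 31.6 km
B: 28.5 km
The third-farthest is E at 61.6 km.

E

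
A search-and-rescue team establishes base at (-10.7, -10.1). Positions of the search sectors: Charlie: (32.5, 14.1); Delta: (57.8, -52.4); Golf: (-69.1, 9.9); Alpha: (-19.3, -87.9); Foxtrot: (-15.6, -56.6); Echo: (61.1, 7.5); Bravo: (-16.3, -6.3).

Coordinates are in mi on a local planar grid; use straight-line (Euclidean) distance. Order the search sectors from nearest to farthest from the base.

Bravo, Foxtrot, Charlie, Golf, Echo, Alpha, Delta

Distance from the base at (-10.7, -10.1) to each:
Bravo (-16.3, -6.3): 6.8 mi
Foxtrot (-15.6, -56.6): 46.8 mi
Charlie (32.5, 14.1): 49.5 mi
Golf (-69.1, 9.9): 61.7 mi
Echo (61.1, 7.5): 73.9 mi
Alpha (-19.3, -87.9): 78.3 mi
Delta (57.8, -52.4): 80.5 mi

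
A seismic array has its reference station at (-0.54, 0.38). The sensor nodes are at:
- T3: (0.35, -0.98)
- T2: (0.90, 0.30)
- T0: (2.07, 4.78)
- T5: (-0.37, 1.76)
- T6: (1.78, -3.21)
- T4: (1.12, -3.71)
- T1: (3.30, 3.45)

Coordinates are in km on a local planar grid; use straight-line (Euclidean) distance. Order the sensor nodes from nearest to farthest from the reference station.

T5, T2, T3, T6, T4, T1, T0

Distance from the reference station at (-0.54, 0.38) to each:
T5 (-0.37, 1.76): 1.4 km
T2 (0.90, 0.30): 1.4 km
T3 (0.35, -0.98): 1.6 km
T6 (1.78, -3.21): 4.3 km
T4 (1.12, -3.71): 4.4 km
T1 (3.30, 3.45): 4.9 km
T0 (2.07, 4.78): 5.1 km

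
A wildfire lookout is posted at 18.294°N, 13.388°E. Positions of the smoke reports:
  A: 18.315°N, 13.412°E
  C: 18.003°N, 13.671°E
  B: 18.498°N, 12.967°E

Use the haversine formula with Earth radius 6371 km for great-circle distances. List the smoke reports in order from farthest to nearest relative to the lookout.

Computing each great-circle distance from 18.294°N, 13.388°E:
B 18.498°N, 12.967°E: 49.9 km
C 18.003°N, 13.671°E: 44.1 km
A 18.315°N, 13.412°E: 3.4 km

B, C, A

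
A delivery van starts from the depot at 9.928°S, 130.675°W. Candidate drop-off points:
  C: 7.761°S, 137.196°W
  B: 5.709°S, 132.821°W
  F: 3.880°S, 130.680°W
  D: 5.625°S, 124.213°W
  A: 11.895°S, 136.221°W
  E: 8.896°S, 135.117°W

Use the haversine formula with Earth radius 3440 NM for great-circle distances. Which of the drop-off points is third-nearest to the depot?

A

Distance to each, sorted:
E: 270.3 NM
B: 283.6 NM
A: 347.6 NM
F: 363.1 NM
C: 408.1 NM
D: 463.1 NM
The third-nearest is A at 347.6 NM.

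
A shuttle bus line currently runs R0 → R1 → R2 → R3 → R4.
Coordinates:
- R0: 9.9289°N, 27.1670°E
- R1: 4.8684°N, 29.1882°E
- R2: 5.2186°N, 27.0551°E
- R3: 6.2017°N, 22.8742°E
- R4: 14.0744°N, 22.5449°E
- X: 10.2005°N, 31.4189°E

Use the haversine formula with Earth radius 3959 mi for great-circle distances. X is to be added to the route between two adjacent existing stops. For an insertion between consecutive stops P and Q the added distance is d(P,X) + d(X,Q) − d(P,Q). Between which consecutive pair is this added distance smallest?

between R0 and R1

Added distance for inserting X between each consecutive pair:
R0–R1: 312.6 mi
R1–R2: 705.8 mi
R2–R3: 806.7 mi
R3–R4: 758.2 mi
Smallest added distance is 312.6 mi, inserting between R0 and R1.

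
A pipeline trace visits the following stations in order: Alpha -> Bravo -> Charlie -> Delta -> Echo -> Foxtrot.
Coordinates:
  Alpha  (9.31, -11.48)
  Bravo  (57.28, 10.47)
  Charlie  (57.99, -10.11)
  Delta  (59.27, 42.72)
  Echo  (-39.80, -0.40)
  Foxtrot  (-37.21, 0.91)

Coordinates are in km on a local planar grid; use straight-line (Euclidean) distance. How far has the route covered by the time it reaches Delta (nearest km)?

Leg distances:
Alpha→Bravo: 52.8 km  (cumulative 52.8 km)
Bravo→Charlie: 20.6 km  (cumulative 73.3 km)
Charlie→Delta: 52.8 km  (cumulative 126.2 km)
Cumulative distance at Delta ≈ 126 km.

126 km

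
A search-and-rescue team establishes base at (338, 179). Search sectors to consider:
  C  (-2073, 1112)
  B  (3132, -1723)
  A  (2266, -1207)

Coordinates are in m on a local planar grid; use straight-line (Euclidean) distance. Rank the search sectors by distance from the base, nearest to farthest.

A, C, B

Computing each straight-line distance from (338, 179):
A (2266, -1207): 2374.5 m
C (-2073, 1112): 2585.2 m
B (3132, -1723): 3379.9 m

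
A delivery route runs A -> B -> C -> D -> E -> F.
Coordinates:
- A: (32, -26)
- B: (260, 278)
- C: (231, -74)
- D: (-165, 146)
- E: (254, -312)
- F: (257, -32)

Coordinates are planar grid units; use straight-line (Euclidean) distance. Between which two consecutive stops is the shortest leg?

E–F

Leg distances:
A→B: 380.0
B→C: 353.2
C→D: 453.0
D→E: 620.7
E→F: 280.0
The shortest leg is E–F at 280.0.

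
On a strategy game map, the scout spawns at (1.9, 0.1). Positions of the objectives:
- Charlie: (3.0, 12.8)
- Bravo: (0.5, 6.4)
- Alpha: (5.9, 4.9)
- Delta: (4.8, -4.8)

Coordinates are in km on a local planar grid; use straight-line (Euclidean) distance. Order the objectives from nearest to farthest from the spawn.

Distances from the spawn:
Delta (4.8, -4.8): 5.7 km
Alpha (5.9, 4.9): 6.2 km
Bravo (0.5, 6.4): 6.5 km
Charlie (3.0, 12.8): 12.7 km

Delta, Alpha, Bravo, Charlie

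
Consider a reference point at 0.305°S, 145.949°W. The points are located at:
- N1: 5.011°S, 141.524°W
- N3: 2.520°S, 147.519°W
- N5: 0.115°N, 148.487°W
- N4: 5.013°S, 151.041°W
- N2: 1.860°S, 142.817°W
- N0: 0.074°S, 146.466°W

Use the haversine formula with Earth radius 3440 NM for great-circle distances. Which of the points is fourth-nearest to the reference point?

Distances from the reference point (0.305°S, 145.949°W):
N0: 34.0 NM
N5: 154.5 NM
N3: 163.0 NM
N2: 209.9 NM
N1: 387.6 NM
N4: 416.1 NM
The fourth-nearest is N2 at 209.9 NM.

N2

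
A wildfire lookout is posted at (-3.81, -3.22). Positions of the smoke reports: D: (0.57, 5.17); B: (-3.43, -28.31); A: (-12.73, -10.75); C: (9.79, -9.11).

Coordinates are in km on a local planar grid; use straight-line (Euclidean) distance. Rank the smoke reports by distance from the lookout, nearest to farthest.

Distance from the lookout at (-3.81, -3.22) to each:
D (0.57, 5.17): 9.5 km
A (-12.73, -10.75): 11.7 km
C (9.79, -9.11): 14.8 km
B (-3.43, -28.31): 25.1 km

D, A, C, B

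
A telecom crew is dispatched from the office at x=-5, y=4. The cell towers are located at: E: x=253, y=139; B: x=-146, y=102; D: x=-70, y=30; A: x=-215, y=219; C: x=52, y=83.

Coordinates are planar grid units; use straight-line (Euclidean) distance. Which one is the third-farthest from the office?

B

Distances from the office (x=-5, y=4):
A: 300.5
E: 291.2
B: 171.7
C: 97.4
D: 70.0
The third-farthest is B at 171.7.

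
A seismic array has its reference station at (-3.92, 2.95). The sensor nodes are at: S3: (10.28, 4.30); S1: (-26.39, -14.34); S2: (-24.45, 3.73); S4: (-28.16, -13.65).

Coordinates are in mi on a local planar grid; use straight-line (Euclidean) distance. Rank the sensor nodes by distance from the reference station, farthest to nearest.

S4, S1, S2, S3

Distances from the reference station:
S4 (-28.16, -13.65): 29.4 mi
S1 (-26.39, -14.34): 28.4 mi
S2 (-24.45, 3.73): 20.5 mi
S3 (10.28, 4.30): 14.3 mi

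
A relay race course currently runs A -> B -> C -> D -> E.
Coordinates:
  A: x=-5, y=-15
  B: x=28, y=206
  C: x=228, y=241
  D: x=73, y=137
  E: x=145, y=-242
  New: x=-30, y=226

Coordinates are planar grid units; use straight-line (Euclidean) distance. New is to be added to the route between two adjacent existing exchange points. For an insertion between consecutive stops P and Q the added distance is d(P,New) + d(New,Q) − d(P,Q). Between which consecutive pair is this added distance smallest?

between A and B

Added distance for inserting New between each consecutive pair:
A–B: 80.2
B–C: 116.7
C–D: 207.9
D–E: 250.0
Smallest added distance is 80.2, inserting between A and B.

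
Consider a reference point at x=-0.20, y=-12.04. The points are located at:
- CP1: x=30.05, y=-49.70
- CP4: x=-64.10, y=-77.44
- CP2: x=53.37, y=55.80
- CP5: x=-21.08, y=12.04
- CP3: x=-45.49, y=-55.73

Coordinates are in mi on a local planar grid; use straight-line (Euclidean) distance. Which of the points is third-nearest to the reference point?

CP3

Distances from the reference point (x=-0.20, y=-12.04):
CP5: 31.9 mi
CP1: 48.3 mi
CP3: 62.9 mi
CP2: 86.4 mi
CP4: 91.4 mi
The third-nearest is CP3 at 62.9 mi.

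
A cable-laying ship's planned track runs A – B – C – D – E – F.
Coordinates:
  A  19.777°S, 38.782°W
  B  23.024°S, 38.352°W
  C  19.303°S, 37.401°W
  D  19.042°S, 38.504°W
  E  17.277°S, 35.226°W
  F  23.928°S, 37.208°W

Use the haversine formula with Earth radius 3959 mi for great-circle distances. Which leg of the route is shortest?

C–D

Leg distances:
A→B: 226.1 mi
B→C: 264.3 mi
C→D: 74.2 mi
D→E: 247.4 mi
E→F: 477.1 mi
The shortest leg is C–D at 74.2 mi.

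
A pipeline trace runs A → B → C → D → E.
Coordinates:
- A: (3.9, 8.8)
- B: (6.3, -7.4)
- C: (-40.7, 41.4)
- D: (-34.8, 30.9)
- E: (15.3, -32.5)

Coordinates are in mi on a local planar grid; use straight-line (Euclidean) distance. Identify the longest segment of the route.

Leg distances:
A→B: 16.4 mi
B→C: 67.8 mi
C→D: 12.0 mi
D→E: 80.8 mi
The longest leg is D–E at 80.8 mi.

D–E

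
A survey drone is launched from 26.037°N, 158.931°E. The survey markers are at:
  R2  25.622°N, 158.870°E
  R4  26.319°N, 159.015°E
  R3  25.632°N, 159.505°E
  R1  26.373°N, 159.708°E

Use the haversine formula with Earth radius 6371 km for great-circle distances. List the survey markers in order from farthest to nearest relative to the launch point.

R1, R3, R2, R4

Distance from the launch point at 26.037°N, 158.931°E to each:
R1 26.373°N, 159.708°E: 86.1 km
R3 25.632°N, 159.505°E: 73.0 km
R2 25.622°N, 158.870°E: 46.5 km
R4 26.319°N, 159.015°E: 32.5 km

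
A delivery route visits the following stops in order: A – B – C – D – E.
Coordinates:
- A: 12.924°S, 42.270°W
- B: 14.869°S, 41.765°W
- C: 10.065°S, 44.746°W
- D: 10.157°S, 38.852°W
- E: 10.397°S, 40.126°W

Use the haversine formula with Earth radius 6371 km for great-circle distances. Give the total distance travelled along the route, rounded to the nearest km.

Leg distances:
A→B: 223.0 km  (cumulative 223.0 km)
B→C: 624.5 km  (cumulative 847.6 km)
C→D: 645.3 km  (cumulative 1492.8 km)
D→E: 141.9 km  (cumulative 1634.8 km)
Total route length ≈ 1635 km.

1635 km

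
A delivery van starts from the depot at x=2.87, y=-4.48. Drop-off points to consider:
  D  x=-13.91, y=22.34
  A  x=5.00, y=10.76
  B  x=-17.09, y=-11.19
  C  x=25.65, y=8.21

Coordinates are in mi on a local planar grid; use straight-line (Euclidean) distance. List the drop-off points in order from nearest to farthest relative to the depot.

Distances from the depot:
A x=5.00, y=10.76: 15.4 mi
B x=-17.09, y=-11.19: 21.1 mi
C x=25.65, y=8.21: 26.1 mi
D x=-13.91, y=22.34: 31.6 mi

A, B, C, D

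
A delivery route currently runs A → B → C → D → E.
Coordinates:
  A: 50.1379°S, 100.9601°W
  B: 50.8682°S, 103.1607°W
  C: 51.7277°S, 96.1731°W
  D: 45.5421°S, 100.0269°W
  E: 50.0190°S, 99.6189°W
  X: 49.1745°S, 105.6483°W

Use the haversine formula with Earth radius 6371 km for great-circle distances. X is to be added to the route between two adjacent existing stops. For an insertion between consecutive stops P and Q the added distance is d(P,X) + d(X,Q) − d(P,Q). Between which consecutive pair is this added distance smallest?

Added distance for inserting X between each consecutive pair:
A–B: 437.4 km
B–C: 491.8 km
C–D: 569.1 km
D–E: 530.6 km
Smallest added distance is 437.4 km, inserting between A and B.

between A and B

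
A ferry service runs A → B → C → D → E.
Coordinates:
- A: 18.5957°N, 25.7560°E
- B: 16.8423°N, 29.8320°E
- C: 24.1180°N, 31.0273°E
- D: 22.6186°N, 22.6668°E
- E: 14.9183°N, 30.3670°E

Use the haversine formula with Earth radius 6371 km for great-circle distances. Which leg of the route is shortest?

Leg distances:
A→B: 473.7 km
B→C: 818.5 km
C→D: 869.4 km
D→E: 1178.5 km
The shortest leg is A–B at 473.7 km.

A–B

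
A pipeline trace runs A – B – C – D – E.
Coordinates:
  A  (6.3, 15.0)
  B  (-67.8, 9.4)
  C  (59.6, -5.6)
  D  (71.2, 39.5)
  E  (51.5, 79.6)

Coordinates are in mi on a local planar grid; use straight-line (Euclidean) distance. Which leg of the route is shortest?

D–E

Leg distances:
A→B: 74.3 mi
B→C: 128.3 mi
C→D: 46.6 mi
D→E: 44.7 mi
The shortest leg is D–E at 44.7 mi.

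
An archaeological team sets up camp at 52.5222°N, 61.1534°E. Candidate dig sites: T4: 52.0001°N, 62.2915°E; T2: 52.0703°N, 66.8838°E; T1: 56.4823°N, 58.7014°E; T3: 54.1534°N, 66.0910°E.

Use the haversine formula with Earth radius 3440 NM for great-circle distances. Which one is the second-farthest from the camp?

T2

Distances from the camp (52.5222°N, 61.1534°E):
T1: 252.6 NM
T2: 212.1 NM
T3: 202.2 NM
T4: 52.3 NM
The second-farthest is T2 at 212.1 NM.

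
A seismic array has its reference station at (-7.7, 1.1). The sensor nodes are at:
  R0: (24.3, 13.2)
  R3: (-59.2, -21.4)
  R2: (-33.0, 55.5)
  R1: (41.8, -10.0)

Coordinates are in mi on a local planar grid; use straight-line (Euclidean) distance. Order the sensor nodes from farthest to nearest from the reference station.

R2, R3, R1, R0

Distance from the reference station at (-7.7, 1.1) to each:
R2 (-33.0, 55.5): 60.0 mi
R3 (-59.2, -21.4): 56.2 mi
R1 (41.8, -10.0): 50.7 mi
R0 (24.3, 13.2): 34.2 mi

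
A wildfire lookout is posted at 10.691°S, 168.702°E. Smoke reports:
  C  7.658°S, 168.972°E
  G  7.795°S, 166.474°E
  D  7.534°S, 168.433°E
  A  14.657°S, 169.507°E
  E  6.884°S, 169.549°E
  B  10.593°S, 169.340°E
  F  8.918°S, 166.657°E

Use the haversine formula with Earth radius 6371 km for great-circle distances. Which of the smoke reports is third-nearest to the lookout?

C

Distances from the lookout (10.691°S, 168.702°E):
B: 70.6 km
F: 298.4 km
C: 338.6 km
D: 352.3 km
G: 404.3 km
E: 433.4 km
A: 449.6 km
The third-nearest is C at 338.6 km.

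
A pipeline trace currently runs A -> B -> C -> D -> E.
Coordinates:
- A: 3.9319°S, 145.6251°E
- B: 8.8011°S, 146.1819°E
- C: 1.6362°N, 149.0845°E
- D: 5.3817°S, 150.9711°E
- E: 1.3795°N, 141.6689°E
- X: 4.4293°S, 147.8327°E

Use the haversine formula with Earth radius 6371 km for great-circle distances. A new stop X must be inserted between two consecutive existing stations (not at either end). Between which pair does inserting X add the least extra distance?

between B and C

Added distance for inserting X between each consecutive pair:
A–B: 225.3 km
B–C: 3.5 km
C–D: 244.1 km
D–E: 27.1 km
Smallest added distance is 3.5 km, inserting between B and C.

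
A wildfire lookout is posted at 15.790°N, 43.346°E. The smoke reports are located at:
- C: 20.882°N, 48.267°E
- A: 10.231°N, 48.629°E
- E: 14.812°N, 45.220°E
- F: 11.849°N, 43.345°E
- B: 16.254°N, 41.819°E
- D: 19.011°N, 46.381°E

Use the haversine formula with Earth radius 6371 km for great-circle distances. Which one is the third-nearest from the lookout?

F

Distance to each, sorted:
B: 171.2 km
E: 228.5 km
F: 438.2 km
D: 481.6 km
C: 768.2 km
A: 842.2 km
The third-nearest is F at 438.2 km.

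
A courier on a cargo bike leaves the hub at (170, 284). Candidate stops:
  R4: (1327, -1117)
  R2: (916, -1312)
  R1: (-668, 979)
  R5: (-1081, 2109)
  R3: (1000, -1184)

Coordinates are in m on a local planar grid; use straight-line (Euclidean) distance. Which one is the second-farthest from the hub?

R4

Distances from the hub ((170, 284)):
R5: 2212.6 m
R4: 1817.0 m
R2: 1761.7 m
R3: 1686.4 m
R1: 1088.7 m
The second-farthest is R4 at 1817.0 m.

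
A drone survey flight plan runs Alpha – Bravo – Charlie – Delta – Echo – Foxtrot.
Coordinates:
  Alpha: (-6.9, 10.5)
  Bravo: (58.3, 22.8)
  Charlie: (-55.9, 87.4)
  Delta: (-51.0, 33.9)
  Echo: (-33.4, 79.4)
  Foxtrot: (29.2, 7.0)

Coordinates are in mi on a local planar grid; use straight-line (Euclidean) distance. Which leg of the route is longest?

Leg distances:
Alpha→Bravo: 66.4 mi
Bravo→Charlie: 131.2 mi
Charlie→Delta: 53.7 mi
Delta→Echo: 48.8 mi
Echo→Foxtrot: 95.7 mi
The longest leg is Bravo–Charlie at 131.2 mi.

Bravo–Charlie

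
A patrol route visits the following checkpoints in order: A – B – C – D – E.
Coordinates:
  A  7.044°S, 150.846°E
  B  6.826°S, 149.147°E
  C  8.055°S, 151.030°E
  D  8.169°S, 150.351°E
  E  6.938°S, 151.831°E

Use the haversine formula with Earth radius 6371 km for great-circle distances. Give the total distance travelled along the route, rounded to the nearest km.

Leg distances:
A→B: 189.1 km  (cumulative 189.1 km)
B→C: 248.6 km  (cumulative 437.7 km)
C→D: 75.8 km  (cumulative 513.5 km)
D→E: 213.0 km  (cumulative 726.4 km)
Total route length ≈ 726 km.

726 km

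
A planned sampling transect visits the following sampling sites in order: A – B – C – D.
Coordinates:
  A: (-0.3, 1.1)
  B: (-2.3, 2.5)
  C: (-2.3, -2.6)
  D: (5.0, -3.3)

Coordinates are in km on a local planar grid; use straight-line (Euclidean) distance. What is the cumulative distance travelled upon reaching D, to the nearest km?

15 km

Leg distances:
A→B: 2.4 km  (cumulative 2.4 km)
B→C: 5.1 km  (cumulative 7.5 km)
C→D: 7.3 km  (cumulative 14.9 km)
Cumulative distance at D ≈ 15 km.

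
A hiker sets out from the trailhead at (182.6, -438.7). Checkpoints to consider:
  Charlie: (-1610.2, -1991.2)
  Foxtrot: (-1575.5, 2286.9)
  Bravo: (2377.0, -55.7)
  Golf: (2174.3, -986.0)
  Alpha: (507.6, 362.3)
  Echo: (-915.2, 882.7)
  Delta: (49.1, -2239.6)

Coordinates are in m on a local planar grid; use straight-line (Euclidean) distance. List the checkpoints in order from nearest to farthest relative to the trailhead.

Distances from the trailhead:
Alpha (507.6, 362.3): 864.4 m
Echo (-915.2, 882.7): 1717.9 m
Delta (49.1, -2239.6): 1805.8 m
Golf (2174.3, -986.0): 2065.5 m
Bravo (2377.0, -55.7): 2227.6 m
Charlie (-1610.2, -1991.2): 2371.6 m
Foxtrot (-1575.5, 2286.9): 3243.4 m

Alpha, Echo, Delta, Golf, Bravo, Charlie, Foxtrot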